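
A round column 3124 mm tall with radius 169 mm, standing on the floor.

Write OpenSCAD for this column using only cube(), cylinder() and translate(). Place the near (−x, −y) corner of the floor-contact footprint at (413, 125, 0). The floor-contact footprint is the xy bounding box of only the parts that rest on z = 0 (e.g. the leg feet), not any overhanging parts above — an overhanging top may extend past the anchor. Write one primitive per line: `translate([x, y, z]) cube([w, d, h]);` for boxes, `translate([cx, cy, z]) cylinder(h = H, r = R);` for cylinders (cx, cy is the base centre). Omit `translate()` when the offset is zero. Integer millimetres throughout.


translate([582, 294, 0]) cylinder(h = 3124, r = 169);


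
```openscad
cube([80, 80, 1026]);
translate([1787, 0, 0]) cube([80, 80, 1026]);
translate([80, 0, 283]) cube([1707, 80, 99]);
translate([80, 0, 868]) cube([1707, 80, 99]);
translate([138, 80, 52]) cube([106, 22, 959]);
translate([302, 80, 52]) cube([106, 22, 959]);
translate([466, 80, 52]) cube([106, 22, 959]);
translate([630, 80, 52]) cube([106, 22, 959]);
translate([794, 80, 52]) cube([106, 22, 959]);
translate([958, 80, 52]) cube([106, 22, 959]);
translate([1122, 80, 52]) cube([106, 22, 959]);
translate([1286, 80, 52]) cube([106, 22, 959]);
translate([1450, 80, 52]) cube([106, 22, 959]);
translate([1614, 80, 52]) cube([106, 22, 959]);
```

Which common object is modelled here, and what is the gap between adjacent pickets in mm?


A fence section. The picket gap is 58 mm.

Two posts, two rails, 10 pickets — a fence section. Span 1707 mm holds 10 pickets of 106 mm with 11 equal gaps: ⌊(1707 − 10·106) / 11⌋ = 58 mm.


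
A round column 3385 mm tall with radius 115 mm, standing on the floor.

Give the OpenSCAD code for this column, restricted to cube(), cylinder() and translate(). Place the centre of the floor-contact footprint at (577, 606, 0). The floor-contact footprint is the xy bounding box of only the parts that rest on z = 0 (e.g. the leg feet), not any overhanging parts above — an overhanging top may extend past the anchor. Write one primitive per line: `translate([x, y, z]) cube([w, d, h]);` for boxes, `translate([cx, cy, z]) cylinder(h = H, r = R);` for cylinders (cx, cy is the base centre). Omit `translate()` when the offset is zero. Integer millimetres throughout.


translate([577, 606, 0]) cylinder(h = 3385, r = 115);


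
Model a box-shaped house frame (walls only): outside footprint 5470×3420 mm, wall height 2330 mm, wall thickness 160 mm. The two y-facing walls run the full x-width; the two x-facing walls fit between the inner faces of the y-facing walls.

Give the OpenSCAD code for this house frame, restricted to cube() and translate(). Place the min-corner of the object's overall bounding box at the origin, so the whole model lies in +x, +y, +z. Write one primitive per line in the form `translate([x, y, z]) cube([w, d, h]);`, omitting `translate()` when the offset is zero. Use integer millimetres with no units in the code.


cube([5470, 160, 2330]);
translate([0, 3260, 0]) cube([5470, 160, 2330]);
translate([0, 160, 0]) cube([160, 3100, 2330]);
translate([5310, 160, 0]) cube([160, 3100, 2330]);


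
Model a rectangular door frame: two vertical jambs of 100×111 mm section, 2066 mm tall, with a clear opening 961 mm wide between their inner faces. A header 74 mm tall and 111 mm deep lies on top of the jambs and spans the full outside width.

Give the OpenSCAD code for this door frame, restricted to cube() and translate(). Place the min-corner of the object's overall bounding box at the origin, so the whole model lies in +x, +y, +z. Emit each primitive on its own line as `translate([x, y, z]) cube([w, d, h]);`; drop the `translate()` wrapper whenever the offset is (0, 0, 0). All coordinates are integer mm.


cube([100, 111, 2066]);
translate([1061, 0, 0]) cube([100, 111, 2066]);
translate([0, 0, 2066]) cube([1161, 111, 74]);


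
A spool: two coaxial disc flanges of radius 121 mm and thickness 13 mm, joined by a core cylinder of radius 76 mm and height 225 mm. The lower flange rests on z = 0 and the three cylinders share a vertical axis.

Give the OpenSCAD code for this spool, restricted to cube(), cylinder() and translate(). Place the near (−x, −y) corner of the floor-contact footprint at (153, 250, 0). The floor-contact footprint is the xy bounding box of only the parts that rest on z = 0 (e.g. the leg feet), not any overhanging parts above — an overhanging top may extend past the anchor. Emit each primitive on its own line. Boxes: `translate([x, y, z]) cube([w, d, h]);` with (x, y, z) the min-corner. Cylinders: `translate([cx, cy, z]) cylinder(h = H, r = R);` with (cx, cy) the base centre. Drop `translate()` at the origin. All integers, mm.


translate([274, 371, 0]) cylinder(h = 13, r = 121);
translate([274, 371, 13]) cylinder(h = 225, r = 76);
translate([274, 371, 238]) cylinder(h = 13, r = 121);


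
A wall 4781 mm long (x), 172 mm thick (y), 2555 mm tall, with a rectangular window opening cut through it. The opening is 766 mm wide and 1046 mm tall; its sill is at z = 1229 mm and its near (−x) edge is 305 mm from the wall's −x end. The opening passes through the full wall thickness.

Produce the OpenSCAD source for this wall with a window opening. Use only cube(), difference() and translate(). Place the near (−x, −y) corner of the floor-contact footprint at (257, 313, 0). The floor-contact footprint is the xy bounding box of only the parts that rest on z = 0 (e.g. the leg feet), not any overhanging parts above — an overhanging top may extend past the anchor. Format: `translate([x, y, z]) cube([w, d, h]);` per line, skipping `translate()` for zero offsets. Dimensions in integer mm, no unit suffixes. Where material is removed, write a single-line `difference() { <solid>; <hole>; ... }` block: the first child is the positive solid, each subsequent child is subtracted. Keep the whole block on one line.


difference() { translate([257, 313, 0]) cube([4781, 172, 2555]); translate([562, 313, 1229]) cube([766, 172, 1046]); }


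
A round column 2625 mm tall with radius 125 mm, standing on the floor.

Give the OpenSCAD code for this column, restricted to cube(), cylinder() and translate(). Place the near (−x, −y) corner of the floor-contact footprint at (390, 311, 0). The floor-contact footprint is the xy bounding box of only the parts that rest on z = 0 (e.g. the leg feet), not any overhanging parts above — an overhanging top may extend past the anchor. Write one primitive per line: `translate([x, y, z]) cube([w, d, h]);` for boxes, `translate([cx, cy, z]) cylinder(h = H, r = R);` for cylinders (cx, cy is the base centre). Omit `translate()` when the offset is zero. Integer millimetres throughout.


translate([515, 436, 0]) cylinder(h = 2625, r = 125);


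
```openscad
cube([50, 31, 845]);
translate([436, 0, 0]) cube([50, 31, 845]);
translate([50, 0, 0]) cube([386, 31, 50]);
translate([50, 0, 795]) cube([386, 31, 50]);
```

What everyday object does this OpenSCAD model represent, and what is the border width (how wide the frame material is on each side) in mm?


A picture frame. The border width is 50 mm.

Four thin pieces enclosing a rectangular opening — a picture frame. The two full-height stiles are 845 mm tall; the top rail sits at z = 795 and is 50 mm tall, so the border above the opening is 845 − 795 = 50 mm, matching the stile x-width.


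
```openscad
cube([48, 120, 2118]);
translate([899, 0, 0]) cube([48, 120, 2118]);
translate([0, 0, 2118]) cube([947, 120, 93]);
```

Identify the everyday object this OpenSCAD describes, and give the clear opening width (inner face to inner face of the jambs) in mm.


A door frame. The clear opening width is 851 mm.

Two 2118 mm tall posts with a header on top — a door frame. The left jamb is 48 mm wide at x = 0; the right jamb starts at x = 899. The clear opening is 899 − 48 = 851 mm.


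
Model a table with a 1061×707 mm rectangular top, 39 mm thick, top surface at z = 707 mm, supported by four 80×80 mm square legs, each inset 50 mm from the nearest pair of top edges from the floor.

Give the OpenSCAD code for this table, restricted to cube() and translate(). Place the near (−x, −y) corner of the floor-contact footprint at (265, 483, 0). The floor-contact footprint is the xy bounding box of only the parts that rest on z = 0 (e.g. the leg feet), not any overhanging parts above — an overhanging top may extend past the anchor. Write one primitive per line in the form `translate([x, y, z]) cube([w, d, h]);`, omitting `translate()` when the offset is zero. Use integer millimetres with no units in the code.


translate([215, 433, 668]) cube([1061, 707, 39]);
translate([265, 483, 0]) cube([80, 80, 668]);
translate([1146, 483, 0]) cube([80, 80, 668]);
translate([265, 1010, 0]) cube([80, 80, 668]);
translate([1146, 1010, 0]) cube([80, 80, 668]);


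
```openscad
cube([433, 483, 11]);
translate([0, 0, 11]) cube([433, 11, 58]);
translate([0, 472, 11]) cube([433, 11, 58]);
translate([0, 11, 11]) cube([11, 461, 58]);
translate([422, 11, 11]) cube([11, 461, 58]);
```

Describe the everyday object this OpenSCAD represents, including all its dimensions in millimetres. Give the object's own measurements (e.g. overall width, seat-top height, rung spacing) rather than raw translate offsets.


An open-topped rectangular box: outside dimensions 433×483×69 mm, with a uniform wall and base thickness of 11 mm. The base is a full 433×483 slab on the floor; four walls sit on top of the base. The front and back walls (the −y and +y sides) span the full width; the two side walls fit between them.


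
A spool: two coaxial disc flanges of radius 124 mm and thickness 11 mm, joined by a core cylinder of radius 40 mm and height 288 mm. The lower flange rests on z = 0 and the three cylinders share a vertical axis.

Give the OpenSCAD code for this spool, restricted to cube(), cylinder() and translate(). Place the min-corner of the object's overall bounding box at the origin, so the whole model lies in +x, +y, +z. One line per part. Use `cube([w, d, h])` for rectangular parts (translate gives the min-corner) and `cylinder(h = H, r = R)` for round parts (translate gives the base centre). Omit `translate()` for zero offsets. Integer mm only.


translate([124, 124, 0]) cylinder(h = 11, r = 124);
translate([124, 124, 11]) cylinder(h = 288, r = 40);
translate([124, 124, 299]) cylinder(h = 11, r = 124);


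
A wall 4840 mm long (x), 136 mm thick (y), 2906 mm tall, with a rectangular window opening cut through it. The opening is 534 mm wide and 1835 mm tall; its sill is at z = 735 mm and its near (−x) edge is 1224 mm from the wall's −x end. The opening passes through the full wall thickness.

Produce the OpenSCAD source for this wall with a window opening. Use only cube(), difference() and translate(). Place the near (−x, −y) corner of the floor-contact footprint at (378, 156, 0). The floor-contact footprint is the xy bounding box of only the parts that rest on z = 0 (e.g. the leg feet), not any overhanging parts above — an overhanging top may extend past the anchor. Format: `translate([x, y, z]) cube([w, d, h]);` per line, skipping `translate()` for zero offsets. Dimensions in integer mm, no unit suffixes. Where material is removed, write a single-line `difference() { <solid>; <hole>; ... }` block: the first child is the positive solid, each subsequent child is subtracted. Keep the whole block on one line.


difference() { translate([378, 156, 0]) cube([4840, 136, 2906]); translate([1602, 156, 735]) cube([534, 136, 1835]); }


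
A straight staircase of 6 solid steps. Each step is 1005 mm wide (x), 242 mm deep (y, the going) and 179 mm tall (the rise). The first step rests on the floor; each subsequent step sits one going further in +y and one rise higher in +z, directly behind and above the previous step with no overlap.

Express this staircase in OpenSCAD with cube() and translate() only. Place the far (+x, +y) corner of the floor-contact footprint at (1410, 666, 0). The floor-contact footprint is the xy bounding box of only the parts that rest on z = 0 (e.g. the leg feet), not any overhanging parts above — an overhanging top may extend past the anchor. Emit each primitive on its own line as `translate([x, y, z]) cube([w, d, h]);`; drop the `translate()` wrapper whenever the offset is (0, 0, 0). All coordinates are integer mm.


translate([405, 424, 0]) cube([1005, 242, 179]);
translate([405, 666, 179]) cube([1005, 242, 179]);
translate([405, 908, 358]) cube([1005, 242, 179]);
translate([405, 1150, 537]) cube([1005, 242, 179]);
translate([405, 1392, 716]) cube([1005, 242, 179]);
translate([405, 1634, 895]) cube([1005, 242, 179]);


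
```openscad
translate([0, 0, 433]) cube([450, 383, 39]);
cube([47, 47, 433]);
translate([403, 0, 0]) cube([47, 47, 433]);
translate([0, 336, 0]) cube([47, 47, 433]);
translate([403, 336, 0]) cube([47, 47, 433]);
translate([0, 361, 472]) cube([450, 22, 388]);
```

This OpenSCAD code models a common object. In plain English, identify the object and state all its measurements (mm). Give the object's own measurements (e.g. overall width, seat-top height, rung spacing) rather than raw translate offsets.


A chair. The seat is a 450×383×39 mm slab with its top at z = 472 mm, on four 47×47 mm corner legs (flush with the seat edges, standing on z = 0). A flat backrest 22 mm thick, 388 mm tall, spans the full seat width and rises from the seat top along its +y edge, rear face flush with the rear of the seat.


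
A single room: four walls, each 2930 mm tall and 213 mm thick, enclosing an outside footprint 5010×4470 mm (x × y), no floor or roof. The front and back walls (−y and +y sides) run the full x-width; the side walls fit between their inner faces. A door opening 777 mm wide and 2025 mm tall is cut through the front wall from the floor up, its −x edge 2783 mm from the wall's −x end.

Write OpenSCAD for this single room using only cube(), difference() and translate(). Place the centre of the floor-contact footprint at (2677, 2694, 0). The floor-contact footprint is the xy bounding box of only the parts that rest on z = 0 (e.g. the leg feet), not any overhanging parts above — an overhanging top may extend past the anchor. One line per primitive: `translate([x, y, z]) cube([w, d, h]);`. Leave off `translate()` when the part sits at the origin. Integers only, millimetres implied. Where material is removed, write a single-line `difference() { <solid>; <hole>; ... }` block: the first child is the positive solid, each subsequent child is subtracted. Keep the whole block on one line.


difference() { translate([172, 459, 0]) cube([5010, 213, 2930]); translate([2955, 459, 0]) cube([777, 213, 2025]); }
translate([172, 4716, 0]) cube([5010, 213, 2930]);
translate([172, 672, 0]) cube([213, 4044, 2930]);
translate([4969, 672, 0]) cube([213, 4044, 2930]);


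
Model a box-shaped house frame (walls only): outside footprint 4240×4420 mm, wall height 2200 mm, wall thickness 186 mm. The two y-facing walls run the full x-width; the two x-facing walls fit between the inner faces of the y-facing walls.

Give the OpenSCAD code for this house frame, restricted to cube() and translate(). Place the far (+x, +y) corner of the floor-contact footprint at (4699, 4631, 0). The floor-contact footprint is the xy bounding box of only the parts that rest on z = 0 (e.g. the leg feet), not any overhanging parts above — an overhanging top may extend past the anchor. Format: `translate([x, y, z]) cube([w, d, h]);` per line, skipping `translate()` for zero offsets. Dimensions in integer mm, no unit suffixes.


translate([459, 211, 0]) cube([4240, 186, 2200]);
translate([459, 4445, 0]) cube([4240, 186, 2200]);
translate([459, 397, 0]) cube([186, 4048, 2200]);
translate([4513, 397, 0]) cube([186, 4048, 2200]);


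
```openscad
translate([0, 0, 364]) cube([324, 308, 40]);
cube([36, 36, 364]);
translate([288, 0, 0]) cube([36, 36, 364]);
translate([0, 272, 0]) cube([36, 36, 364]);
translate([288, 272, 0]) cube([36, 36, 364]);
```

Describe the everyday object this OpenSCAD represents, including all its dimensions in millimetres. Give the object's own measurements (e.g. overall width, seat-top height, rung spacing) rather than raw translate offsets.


A simple wooden stool: a rectangular seat 324 mm (x) by 308 mm (y), 40 mm thick, top face at z = 404 mm, on four square legs, each 36×36 mm in cross-section. The legs rest on z = 0, each flush with a corner of the seat.


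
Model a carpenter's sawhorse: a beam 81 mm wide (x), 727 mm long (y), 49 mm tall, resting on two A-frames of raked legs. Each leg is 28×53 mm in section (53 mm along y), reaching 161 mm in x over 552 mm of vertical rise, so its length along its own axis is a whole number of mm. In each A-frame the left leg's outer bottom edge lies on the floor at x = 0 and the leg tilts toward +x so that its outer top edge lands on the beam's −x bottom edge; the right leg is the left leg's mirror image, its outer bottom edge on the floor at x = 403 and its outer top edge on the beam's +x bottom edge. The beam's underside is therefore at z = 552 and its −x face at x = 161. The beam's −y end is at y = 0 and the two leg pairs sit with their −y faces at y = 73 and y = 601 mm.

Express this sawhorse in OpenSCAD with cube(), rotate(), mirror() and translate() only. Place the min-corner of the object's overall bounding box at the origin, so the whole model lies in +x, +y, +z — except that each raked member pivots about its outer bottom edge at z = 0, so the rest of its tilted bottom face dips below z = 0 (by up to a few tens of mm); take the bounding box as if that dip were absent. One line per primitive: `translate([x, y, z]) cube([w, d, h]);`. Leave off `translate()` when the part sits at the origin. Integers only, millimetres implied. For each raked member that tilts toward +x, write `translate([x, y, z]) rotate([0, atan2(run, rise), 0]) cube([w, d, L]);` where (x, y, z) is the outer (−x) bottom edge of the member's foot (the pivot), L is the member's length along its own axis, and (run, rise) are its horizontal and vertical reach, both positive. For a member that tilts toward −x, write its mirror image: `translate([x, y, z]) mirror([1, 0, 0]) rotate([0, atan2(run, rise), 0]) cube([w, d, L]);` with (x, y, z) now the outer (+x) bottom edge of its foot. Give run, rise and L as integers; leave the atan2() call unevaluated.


// leg length = √(161² + 552²) = 575
// right-leg outer foot x = 2·161 + 81 = 403
// beam min-corner = (161, 0, 552)
translate([161, 0, 552]) cube([81, 727, 49]);
translate([0, 73, 0]) rotate([0, atan2(161, 552), 0]) cube([28, 53, 575]);
translate([403, 73, 0]) mirror([1, 0, 0]) rotate([0, atan2(161, 552), 0]) cube([28, 53, 575]);
translate([0, 601, 0]) rotate([0, atan2(161, 552), 0]) cube([28, 53, 575]);
translate([403, 601, 0]) mirror([1, 0, 0]) rotate([0, atan2(161, 552), 0]) cube([28, 53, 575]);


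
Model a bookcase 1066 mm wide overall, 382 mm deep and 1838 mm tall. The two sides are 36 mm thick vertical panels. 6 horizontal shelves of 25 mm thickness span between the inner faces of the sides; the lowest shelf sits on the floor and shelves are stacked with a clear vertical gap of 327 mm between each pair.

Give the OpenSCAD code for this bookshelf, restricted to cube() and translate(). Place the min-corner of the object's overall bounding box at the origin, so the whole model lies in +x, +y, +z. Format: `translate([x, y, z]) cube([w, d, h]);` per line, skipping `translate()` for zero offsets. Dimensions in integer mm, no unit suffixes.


cube([36, 382, 1838]);
translate([1030, 0, 0]) cube([36, 382, 1838]);
translate([36, 0, 0]) cube([994, 382, 25]);
translate([36, 0, 352]) cube([994, 382, 25]);
translate([36, 0, 704]) cube([994, 382, 25]);
translate([36, 0, 1056]) cube([994, 382, 25]);
translate([36, 0, 1408]) cube([994, 382, 25]);
translate([36, 0, 1760]) cube([994, 382, 25]);


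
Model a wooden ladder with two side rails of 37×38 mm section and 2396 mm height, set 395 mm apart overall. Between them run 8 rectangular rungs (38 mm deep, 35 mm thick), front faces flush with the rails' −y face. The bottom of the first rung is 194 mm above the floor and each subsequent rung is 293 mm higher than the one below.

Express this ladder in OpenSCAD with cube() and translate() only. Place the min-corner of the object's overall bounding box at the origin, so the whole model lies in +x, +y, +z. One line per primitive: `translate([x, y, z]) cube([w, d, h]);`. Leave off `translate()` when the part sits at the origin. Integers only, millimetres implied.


cube([37, 38, 2396]);
translate([358, 0, 0]) cube([37, 38, 2396]);
translate([37, 0, 194]) cube([321, 38, 35]);
translate([37, 0, 487]) cube([321, 38, 35]);
translate([37, 0, 780]) cube([321, 38, 35]);
translate([37, 0, 1073]) cube([321, 38, 35]);
translate([37, 0, 1366]) cube([321, 38, 35]);
translate([37, 0, 1659]) cube([321, 38, 35]);
translate([37, 0, 1952]) cube([321, 38, 35]);
translate([37, 0, 2245]) cube([321, 38, 35]);


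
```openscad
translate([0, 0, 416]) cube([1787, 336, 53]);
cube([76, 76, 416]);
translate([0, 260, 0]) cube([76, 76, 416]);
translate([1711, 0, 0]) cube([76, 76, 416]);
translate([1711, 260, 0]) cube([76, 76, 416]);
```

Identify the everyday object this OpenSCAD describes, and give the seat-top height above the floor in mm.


A bench. The seat-top height is 469 mm.

A long slab on four corner posts — a bench. The slab sits at z = 416 with thickness 53, so the top is 416 + 53 = 469 mm.


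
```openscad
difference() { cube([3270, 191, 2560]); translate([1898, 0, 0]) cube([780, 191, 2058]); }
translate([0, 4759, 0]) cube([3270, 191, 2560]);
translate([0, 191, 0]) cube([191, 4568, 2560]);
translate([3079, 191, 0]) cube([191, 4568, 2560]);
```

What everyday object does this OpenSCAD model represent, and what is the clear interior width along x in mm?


A single room. The interior width is 2888 mm.

Four walls enclosing a rectangle with a door in the front wall — a room. Outside width 3270 minus two 191 mm walls gives 2888 mm.


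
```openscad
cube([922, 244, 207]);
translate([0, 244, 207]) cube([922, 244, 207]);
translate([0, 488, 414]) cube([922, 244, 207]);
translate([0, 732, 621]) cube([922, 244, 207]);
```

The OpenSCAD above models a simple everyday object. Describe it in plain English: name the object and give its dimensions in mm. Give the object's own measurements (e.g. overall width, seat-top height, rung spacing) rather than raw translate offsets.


A straight staircase of 4 solid steps. Each step is 922 mm wide (x), 244 mm deep (y, the going) and 207 mm tall (the rise). The first step rests on the floor; each subsequent step sits one going further in +y and one rise higher in +z, directly behind and above the previous step with no overlap.


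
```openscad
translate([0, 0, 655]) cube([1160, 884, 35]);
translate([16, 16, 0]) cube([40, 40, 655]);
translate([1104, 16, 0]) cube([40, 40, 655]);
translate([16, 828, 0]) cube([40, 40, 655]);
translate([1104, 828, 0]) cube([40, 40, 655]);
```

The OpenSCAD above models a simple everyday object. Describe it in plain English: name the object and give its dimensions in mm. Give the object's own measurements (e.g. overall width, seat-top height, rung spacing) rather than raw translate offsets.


A rectangular dining table. The top is 1160×884×35 mm with its upper surface at z = 690 mm. It stands on four 40×40 mm square legs, each inset 16 mm from the nearest pair of top edges, running from the floor to the underside of the top.


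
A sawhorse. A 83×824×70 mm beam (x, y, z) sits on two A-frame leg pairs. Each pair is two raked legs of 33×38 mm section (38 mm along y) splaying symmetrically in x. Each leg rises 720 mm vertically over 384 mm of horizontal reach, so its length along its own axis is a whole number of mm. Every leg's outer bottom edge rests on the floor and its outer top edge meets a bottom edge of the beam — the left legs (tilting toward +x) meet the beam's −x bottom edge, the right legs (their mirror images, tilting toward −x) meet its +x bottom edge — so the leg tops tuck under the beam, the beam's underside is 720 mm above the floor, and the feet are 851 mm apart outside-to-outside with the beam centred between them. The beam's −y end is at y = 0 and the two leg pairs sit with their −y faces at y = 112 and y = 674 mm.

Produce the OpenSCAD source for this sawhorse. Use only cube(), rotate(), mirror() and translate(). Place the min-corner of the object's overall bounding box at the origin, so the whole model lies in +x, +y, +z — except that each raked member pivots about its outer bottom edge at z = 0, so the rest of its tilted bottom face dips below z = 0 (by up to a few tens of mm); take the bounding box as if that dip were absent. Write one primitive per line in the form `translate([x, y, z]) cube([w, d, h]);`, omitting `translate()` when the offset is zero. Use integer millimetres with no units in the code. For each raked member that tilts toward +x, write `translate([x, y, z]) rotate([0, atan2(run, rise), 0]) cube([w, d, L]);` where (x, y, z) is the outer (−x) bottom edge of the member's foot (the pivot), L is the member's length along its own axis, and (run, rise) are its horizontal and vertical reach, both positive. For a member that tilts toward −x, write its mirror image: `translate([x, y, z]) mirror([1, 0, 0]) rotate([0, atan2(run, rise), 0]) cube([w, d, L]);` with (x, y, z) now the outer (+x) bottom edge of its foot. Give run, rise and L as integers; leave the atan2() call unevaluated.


// leg length = √(384² + 720²) = 816
// right-leg outer foot x = 2·384 + 83 = 851
// beam min-corner = (384, 0, 720)
translate([384, 0, 720]) cube([83, 824, 70]);
translate([0, 112, 0]) rotate([0, atan2(384, 720), 0]) cube([33, 38, 816]);
translate([851, 112, 0]) mirror([1, 0, 0]) rotate([0, atan2(384, 720), 0]) cube([33, 38, 816]);
translate([0, 674, 0]) rotate([0, atan2(384, 720), 0]) cube([33, 38, 816]);
translate([851, 674, 0]) mirror([1, 0, 0]) rotate([0, atan2(384, 720), 0]) cube([33, 38, 816]);


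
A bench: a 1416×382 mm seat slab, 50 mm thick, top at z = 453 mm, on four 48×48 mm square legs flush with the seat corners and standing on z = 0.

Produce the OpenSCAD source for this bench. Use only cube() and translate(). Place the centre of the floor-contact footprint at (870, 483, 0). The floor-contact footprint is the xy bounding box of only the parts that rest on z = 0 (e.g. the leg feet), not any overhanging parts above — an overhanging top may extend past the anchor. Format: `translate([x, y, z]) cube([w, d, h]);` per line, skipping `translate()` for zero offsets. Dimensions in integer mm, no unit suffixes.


// leg_h = 453 − 50 = 403
translate([162, 292, 403]) cube([1416, 382, 50]);
translate([162, 292, 0]) cube([48, 48, 403]);
translate([162, 626, 0]) cube([48, 48, 403]);
translate([1530, 292, 0]) cube([48, 48, 403]);
translate([1530, 626, 0]) cube([48, 48, 403]);


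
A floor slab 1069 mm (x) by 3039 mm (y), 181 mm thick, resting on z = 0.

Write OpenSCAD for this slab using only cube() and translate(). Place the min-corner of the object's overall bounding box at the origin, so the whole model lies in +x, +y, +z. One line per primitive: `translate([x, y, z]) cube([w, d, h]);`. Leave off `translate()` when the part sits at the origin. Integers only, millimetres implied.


cube([1069, 3039, 181]);


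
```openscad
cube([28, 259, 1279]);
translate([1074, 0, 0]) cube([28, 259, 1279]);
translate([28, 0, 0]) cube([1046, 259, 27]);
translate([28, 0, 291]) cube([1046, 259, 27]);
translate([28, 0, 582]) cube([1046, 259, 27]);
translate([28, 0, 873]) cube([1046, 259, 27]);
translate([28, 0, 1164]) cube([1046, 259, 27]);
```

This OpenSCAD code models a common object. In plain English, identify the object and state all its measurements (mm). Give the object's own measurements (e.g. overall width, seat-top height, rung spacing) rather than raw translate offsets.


An open bookshelf. Two side panels, each 28 mm thick, 259 mm deep and 1279 mm tall, stand 1102 mm apart (outside-to-outside). Between them sit 5 shelves, each 27 mm thick and 259 mm deep, spanning the full gap between the sides. The bottom shelf rests on the floor (its underside at z = 0) and the clear gap between one shelf's top and the next shelf's underside is 264 mm.


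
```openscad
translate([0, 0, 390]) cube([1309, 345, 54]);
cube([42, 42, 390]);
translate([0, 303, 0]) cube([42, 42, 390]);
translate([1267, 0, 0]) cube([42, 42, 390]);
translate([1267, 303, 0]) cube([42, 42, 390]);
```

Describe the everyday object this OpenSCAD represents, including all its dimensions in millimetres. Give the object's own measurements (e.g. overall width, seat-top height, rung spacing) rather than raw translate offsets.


A long wooden bench with a 1309 mm (x) × 345 mm (y) seat, 54 mm thick, its top surface 444 mm above the floor. Four 42 mm square legs at the seat corners, flush with the edges, run from z = 0 to the seat underside.


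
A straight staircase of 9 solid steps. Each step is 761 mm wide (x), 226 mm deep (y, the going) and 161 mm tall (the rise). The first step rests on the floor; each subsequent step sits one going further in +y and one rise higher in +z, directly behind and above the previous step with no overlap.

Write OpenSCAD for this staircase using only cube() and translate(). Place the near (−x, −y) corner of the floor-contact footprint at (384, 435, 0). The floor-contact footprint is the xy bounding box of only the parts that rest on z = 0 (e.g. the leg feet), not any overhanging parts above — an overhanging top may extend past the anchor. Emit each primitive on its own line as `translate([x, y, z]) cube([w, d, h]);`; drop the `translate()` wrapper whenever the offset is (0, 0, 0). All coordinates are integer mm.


translate([384, 435, 0]) cube([761, 226, 161]);
translate([384, 661, 161]) cube([761, 226, 161]);
translate([384, 887, 322]) cube([761, 226, 161]);
translate([384, 1113, 483]) cube([761, 226, 161]);
translate([384, 1339, 644]) cube([761, 226, 161]);
translate([384, 1565, 805]) cube([761, 226, 161]);
translate([384, 1791, 966]) cube([761, 226, 161]);
translate([384, 2017, 1127]) cube([761, 226, 161]);
translate([384, 2243, 1288]) cube([761, 226, 161]);


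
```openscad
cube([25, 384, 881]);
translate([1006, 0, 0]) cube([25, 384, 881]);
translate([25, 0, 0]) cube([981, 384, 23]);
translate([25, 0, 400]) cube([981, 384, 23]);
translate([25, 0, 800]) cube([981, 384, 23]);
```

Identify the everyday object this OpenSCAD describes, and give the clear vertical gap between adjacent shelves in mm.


A bookshelf. The clear shelf gap is 377 mm.

Two tall side panels with 3 horizontal boards between them — a bookshelf. The first two shelf undersides are at z = 0 and z = 400; with shelf thickness 23, the clear gap is 400 − 0 − 23 = 377 mm.


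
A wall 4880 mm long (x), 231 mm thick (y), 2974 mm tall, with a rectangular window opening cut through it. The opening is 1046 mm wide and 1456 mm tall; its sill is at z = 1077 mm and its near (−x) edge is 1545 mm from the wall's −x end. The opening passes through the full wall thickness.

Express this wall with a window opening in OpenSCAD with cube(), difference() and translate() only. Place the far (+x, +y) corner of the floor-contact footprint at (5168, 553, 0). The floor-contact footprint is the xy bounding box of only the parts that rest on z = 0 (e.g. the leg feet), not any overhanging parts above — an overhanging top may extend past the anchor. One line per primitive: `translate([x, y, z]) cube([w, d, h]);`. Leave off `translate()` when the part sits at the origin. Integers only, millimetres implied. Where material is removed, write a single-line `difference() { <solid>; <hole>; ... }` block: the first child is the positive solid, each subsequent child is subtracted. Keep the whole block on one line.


difference() { translate([288, 322, 0]) cube([4880, 231, 2974]); translate([1833, 322, 1077]) cube([1046, 231, 1456]); }


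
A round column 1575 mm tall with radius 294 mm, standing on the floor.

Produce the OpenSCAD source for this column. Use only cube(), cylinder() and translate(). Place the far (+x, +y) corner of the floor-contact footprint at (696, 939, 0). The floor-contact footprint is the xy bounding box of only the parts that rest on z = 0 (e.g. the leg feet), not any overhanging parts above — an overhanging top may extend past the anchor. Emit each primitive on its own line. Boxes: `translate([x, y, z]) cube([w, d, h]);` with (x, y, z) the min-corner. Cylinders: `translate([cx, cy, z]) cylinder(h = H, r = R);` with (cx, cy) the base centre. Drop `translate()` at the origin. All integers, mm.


translate([402, 645, 0]) cylinder(h = 1575, r = 294);


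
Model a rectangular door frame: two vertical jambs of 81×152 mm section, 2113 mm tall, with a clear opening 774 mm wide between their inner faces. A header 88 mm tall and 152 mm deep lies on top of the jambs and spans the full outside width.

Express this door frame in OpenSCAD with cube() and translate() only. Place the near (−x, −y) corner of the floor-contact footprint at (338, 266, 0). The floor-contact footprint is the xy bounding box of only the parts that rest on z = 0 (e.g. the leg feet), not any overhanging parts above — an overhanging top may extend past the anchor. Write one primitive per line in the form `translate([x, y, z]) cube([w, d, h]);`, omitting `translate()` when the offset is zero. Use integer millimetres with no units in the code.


translate([338, 266, 0]) cube([81, 152, 2113]);
translate([1193, 266, 0]) cube([81, 152, 2113]);
translate([338, 266, 2113]) cube([936, 152, 88]);


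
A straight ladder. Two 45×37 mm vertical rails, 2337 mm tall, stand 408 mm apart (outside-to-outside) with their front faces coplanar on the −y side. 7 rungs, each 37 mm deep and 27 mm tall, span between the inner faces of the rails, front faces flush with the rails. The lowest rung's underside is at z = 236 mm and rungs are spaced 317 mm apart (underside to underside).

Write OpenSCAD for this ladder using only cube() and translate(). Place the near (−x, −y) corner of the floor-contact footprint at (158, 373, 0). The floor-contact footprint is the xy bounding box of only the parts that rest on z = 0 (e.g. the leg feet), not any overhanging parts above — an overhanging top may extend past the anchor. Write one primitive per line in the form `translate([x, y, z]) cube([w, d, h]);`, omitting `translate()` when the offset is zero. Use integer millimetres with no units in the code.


// rung span = 408 - 2*45 = 318
// rung[k] z = 236 + k*317
translate([158, 373, 0]) cube([45, 37, 2337]);
translate([521, 373, 0]) cube([45, 37, 2337]);
translate([203, 373, 236]) cube([318, 37, 27]);
translate([203, 373, 553]) cube([318, 37, 27]);
translate([203, 373, 870]) cube([318, 37, 27]);
translate([203, 373, 1187]) cube([318, 37, 27]);
translate([203, 373, 1504]) cube([318, 37, 27]);
translate([203, 373, 1821]) cube([318, 37, 27]);
translate([203, 373, 2138]) cube([318, 37, 27]);


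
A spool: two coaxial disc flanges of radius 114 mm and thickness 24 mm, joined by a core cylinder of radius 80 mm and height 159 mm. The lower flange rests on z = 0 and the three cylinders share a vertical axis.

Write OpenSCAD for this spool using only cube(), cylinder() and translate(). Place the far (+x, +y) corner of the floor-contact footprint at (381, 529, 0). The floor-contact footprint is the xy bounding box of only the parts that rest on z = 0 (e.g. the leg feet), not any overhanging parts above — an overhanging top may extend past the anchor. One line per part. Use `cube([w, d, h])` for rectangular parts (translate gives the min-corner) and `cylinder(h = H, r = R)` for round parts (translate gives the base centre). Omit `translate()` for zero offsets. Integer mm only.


translate([267, 415, 0]) cylinder(h = 24, r = 114);
translate([267, 415, 24]) cylinder(h = 159, r = 80);
translate([267, 415, 183]) cylinder(h = 24, r = 114);


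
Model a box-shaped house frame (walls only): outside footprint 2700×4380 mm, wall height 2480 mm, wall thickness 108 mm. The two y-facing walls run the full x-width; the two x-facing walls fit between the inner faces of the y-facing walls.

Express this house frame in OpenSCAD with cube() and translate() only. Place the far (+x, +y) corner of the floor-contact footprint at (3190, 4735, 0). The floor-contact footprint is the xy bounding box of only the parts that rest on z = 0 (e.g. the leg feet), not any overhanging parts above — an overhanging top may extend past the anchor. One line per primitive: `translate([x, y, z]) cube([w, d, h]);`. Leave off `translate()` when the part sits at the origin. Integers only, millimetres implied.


translate([490, 355, 0]) cube([2700, 108, 2480]);
translate([490, 4627, 0]) cube([2700, 108, 2480]);
translate([490, 463, 0]) cube([108, 4164, 2480]);
translate([3082, 463, 0]) cube([108, 4164, 2480]);


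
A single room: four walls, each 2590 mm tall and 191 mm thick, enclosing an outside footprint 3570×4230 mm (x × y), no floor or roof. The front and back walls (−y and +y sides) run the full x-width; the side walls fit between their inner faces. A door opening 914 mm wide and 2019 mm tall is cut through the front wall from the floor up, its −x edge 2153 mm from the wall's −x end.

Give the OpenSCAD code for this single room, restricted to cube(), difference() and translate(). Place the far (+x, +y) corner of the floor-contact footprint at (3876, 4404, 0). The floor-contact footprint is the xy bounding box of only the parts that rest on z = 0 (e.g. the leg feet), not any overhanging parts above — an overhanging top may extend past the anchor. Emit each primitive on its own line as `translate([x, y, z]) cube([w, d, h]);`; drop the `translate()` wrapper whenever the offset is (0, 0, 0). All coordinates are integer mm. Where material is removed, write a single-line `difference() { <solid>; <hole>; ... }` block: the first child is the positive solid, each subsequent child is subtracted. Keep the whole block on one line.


difference() { translate([306, 174, 0]) cube([3570, 191, 2590]); translate([2459, 174, 0]) cube([914, 191, 2019]); }
translate([306, 4213, 0]) cube([3570, 191, 2590]);
translate([306, 365, 0]) cube([191, 3848, 2590]);
translate([3685, 365, 0]) cube([191, 3848, 2590]);


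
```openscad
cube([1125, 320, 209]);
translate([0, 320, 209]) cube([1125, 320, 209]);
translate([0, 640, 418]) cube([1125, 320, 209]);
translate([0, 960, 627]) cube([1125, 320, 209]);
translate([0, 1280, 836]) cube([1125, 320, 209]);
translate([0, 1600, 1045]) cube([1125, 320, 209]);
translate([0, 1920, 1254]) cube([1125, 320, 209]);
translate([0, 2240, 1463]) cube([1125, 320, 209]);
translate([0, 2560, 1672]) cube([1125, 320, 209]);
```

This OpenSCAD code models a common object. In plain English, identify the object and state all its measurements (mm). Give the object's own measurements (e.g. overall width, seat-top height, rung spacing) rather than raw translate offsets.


A straight staircase of 9 solid steps. Each step is 1125 mm wide (x), 320 mm deep (y, the going) and 209 mm tall (the rise). The first step rests on the floor; each subsequent step sits one going further in +y and one rise higher in +z, directly behind and above the previous step with no overlap.


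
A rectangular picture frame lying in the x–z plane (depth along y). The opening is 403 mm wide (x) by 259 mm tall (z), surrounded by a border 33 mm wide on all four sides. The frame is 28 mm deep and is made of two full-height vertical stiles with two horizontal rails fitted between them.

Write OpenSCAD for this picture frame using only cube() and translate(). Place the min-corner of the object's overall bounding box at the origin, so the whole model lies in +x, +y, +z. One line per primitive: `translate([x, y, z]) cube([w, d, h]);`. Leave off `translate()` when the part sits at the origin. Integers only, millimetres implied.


cube([33, 28, 325]);
translate([436, 0, 0]) cube([33, 28, 325]);
translate([33, 0, 0]) cube([403, 28, 33]);
translate([33, 0, 292]) cube([403, 28, 33]);
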